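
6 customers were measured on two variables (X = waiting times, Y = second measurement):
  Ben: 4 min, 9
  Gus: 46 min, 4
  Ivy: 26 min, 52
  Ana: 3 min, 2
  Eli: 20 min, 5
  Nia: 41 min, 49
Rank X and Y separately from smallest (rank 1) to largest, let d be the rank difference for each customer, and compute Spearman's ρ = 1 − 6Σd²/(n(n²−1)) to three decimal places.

Ranks of variable 1: 2, 6, 4, 1, 3, 5
Ranks of variable 2: 4, 2, 6, 1, 3, 5
d = r₁ − r₂: -2, 4, -2, 0, 0, 0
d²: 4, 16, 4, 0, 0, 0; Σd² = 24
ρ = 1 − 6·24/(6·35) = 1 − 144/210 = 0.314

0.314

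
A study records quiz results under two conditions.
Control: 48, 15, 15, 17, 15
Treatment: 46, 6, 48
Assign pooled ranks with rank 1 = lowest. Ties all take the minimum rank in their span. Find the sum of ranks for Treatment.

14

Sorted (ascending): 6, 15, 15, 15, 17, 46, 48, 48
The 3 values of 15 occupy positions 2–4 → each gets rank 2.
The 2 values of 48 occupy positions 7–8 → each gets rank 7.
Treatment values → pooled ranks: 46→6, 6→1, 48→7
Rank sum = 6 + 1 + 7 = 14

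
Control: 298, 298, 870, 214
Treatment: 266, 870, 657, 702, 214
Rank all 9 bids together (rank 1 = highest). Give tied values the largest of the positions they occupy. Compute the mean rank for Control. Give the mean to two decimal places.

5.75

Sorted (descending): 870, 870, 702, 657, 298, 298, 266, 214, 214
The 2 values of 870 occupy positions 1–2 → each gets rank 2.
The 2 values of 298 occupy positions 5–6 → each gets rank 6.
The 2 values of 214 occupy positions 8–9 → each gets rank 9.
Control values → pooled ranks: 298→6, 298→6, 870→2, 214→9
Mean rank = (6 + 6 + 2 + 9) / 4 = 5.75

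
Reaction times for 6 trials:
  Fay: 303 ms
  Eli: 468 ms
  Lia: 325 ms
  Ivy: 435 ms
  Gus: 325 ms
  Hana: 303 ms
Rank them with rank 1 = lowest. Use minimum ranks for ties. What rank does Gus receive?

Sorted (ascending): 303, 303, 325, 325, 435, 468
The 2 values of 303 occupy positions 1–2 → each gets rank 1.
The 2 values of 325 occupy positions 3–4 → each gets rank 3.
Gus has value 325 ms → rank 3.

3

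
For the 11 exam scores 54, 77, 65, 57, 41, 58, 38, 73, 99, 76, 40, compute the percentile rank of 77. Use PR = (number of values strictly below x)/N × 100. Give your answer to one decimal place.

81.8

N = 11.
Strictly below 77: 9. Equal to 77: 1.
PR = 9/11 × 100 = 81.8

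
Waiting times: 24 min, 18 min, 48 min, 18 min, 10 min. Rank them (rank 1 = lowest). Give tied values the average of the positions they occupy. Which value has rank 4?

24

Sorted (ascending): 10, 18, 18, 24, 48
The 2 values of 18 occupy positions 2–3 → average rank (2+3)/2 = 2.5.
Rank 4 → value 24.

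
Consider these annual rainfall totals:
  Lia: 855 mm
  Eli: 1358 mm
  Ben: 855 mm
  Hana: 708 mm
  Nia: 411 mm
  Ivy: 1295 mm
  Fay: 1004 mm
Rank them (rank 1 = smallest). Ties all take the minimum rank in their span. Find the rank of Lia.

3

Sorted (ascending): 411, 708, 855, 855, 1004, 1295, 1358
The 2 values of 855 occupy positions 3–4 → each gets rank 3.
Lia has value 855 mm → rank 3.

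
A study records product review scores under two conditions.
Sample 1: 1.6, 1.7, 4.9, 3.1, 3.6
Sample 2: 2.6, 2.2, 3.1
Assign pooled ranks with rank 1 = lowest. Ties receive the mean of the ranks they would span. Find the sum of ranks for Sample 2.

12.5

Sorted (ascending): 1.6, 1.7, 2.2, 2.6, 3.1, 3.1, 3.6, 4.9
The 2 values of 3.1 occupy positions 5–6 → average rank (5+6)/2 = 5.5.
Sample 2 values → pooled ranks: 2.6→4, 2.2→3, 3.1→5.5
Rank sum = 4 + 3 + 5.5 = 12.5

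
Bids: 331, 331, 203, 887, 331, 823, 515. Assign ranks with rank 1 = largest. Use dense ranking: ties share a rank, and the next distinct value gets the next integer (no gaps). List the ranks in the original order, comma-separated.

4, 4, 5, 1, 4, 2, 3

Sorted (descending): 887, 823, 515, 331, 331, 331, 203
The 3 values of 331 share dense rank 4.
Remaining distinct values take the next consecutive integers.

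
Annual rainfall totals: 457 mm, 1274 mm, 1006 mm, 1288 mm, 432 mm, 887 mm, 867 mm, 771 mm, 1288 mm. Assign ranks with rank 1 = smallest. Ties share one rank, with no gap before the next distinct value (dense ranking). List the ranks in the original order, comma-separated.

2, 7, 6, 8, 1, 5, 4, 3, 8

Sorted (ascending): 432, 457, 771, 867, 887, 1006, 1274, 1288, 1288
The 2 values of 1288 share dense rank 8.
Remaining distinct values take the next consecutive integers.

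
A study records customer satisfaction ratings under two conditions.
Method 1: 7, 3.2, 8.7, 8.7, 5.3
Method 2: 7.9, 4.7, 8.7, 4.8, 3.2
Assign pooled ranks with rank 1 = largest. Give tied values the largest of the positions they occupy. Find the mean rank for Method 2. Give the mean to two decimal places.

6.40

Sorted (descending): 8.7, 8.7, 8.7, 7.9, 7, 5.3, 4.8, 4.7, 3.2, 3.2
The 3 values of 8.7 occupy positions 1–3 → each gets rank 3.
The 2 values of 3.2 occupy positions 9–10 → each gets rank 10.
Method 2 values → pooled ranks: 7.9→4, 4.7→8, 8.7→3, 4.8→7, 3.2→10
Mean rank = (4 + 8 + 3 + 7 + 10) / 5 = 6.40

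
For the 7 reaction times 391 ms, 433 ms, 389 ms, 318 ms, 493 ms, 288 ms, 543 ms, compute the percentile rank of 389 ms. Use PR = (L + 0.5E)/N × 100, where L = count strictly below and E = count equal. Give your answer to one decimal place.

N = 7.
Strictly below 389: 2. Equal to 389: 1.
PR = (2 + 0.5·1)/7 × 100 = 35.7

35.7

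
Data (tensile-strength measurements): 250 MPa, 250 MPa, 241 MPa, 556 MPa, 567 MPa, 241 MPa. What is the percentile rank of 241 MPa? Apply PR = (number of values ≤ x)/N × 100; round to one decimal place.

N = 6.
Strictly below 241: 0. Equal to 241: 2.
PR = 2/6 × 100 = 33.3

33.3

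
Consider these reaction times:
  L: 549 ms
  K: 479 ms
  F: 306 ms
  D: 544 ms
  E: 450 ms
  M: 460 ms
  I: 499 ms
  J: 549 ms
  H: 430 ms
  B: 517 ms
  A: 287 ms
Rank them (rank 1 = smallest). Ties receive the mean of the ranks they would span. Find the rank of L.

10.5

Sorted (ascending): 287, 306, 430, 450, 460, 479, 499, 517, 544, 549, 549
The 2 values of 549 occupy positions 10–11 → average rank (10+11)/2 = 10.5.
L has value 549 ms → rank 10.5.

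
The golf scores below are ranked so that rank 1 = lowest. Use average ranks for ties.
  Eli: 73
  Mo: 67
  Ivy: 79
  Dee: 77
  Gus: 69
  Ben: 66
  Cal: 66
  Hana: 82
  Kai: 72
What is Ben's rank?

1.5

Sorted (ascending): 66, 66, 67, 69, 72, 73, 77, 79, 82
The 2 values of 66 occupy positions 1–2 → average rank (1+2)/2 = 1.5.
Ben has value 66 → rank 1.5.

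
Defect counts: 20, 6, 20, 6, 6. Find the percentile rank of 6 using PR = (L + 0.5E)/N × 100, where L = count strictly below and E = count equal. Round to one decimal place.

N = 5.
Strictly below 6: 0. Equal to 6: 3.
PR = (0 + 0.5·3)/5 × 100 = 30.0

30.0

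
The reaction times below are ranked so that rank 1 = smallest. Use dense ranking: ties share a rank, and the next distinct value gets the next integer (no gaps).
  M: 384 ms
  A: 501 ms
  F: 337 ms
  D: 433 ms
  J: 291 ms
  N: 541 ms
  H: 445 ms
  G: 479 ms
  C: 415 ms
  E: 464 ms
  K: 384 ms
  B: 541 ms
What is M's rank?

3

Sorted (ascending): 291, 337, 384, 384, 415, 433, 445, 464, 479, 501, 541, 541
The 2 values of 384 share dense rank 3.
The 2 values of 541 share dense rank 10.
Remaining distinct values take the next consecutive integers.
M has value 384 ms → rank 3.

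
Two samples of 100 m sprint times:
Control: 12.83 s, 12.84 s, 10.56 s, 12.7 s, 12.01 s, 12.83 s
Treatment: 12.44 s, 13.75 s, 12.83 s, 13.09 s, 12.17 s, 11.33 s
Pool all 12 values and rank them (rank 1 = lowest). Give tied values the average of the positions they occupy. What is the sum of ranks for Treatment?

Sorted (ascending): 10.56, 11.33, 12.01, 12.17, 12.44, 12.7, 12.83, 12.83, 12.83, 12.84, 13.09, 13.75
The 3 values of 12.83 occupy positions 7–9 → average rank 8.
Treatment values → pooled ranks: 12.44→5, 13.75→12, 12.83→8, 13.09→11, 12.17→4, 11.33→2
Rank sum = 5 + 12 + 8 + 11 + 4 + 2 = 42

42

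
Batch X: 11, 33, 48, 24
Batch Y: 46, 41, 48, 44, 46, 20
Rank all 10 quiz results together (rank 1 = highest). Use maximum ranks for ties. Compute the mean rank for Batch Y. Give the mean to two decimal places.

5.00

Sorted (descending): 48, 48, 46, 46, 44, 41, 33, 24, 20, 11
The 2 values of 48 occupy positions 1–2 → each gets rank 2.
The 2 values of 46 occupy positions 3–4 → each gets rank 4.
Batch Y values → pooled ranks: 46→4, 41→6, 48→2, 44→5, 46→4, 20→9
Mean rank = (4 + 6 + 2 + 5 + 4 + 9) / 6 = 5.00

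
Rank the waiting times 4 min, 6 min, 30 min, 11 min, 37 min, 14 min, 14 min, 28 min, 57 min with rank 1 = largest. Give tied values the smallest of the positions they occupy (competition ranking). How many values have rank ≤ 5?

6

Sorted (descending): 57, 37, 30, 28, 14, 14, 11, 6, 4
The 2 values of 14 occupy positions 5–6 → each gets rank 5.
Ranks ≤ 5: {1, 2, 3, 4, 5, 5} → 6 values.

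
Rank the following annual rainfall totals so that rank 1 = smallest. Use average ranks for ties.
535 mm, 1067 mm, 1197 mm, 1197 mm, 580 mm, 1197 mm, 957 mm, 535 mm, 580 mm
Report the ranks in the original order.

1.5, 6, 8, 8, 3.5, 8, 5, 1.5, 3.5

Sorted (ascending): 535, 535, 580, 580, 957, 1067, 1197, 1197, 1197
The 2 values of 535 occupy positions 1–2 → average rank (1+2)/2 = 1.5.
The 2 values of 580 occupy positions 3–4 → average rank (3+4)/2 = 3.5.
The 3 values of 1197 occupy positions 7–9 → average rank 8.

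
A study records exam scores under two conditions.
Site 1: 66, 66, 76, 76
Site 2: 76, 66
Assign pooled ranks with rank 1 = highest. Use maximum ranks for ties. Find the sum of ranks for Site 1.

18

Sorted (descending): 76, 76, 76, 66, 66, 66
The 3 values of 76 occupy positions 1–3 → each gets rank 3.
The 3 values of 66 occupy positions 4–6 → each gets rank 6.
Site 1 values → pooled ranks: 66→6, 66→6, 76→3, 76→3
Rank sum = 6 + 6 + 3 + 3 = 18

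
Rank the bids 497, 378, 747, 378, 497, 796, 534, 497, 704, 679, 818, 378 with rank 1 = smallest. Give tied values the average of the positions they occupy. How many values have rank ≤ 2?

3

Sorted (ascending): 378, 378, 378, 497, 497, 497, 534, 679, 704, 747, 796, 818
The 3 values of 378 occupy positions 1–3 → average rank 2.
The 3 values of 497 occupy positions 4–6 → average rank 5.
Ranks ≤ 2: {2, 2, 2} → 3 values.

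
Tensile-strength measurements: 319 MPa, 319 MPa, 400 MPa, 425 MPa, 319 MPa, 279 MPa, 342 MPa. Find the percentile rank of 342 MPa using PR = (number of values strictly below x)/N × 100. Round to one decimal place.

N = 7.
Strictly below 342: 4. Equal to 342: 1.
PR = 4/7 × 100 = 57.1

57.1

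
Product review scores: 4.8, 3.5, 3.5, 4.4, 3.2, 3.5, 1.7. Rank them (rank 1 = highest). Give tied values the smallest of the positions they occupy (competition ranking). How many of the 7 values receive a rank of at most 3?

5

Sorted (descending): 4.8, 4.4, 3.5, 3.5, 3.5, 3.2, 1.7
The 3 values of 3.5 occupy positions 3–5 → each gets rank 3.
Ranks ≤ 3: {1, 2, 3, 3, 3} → 5 values.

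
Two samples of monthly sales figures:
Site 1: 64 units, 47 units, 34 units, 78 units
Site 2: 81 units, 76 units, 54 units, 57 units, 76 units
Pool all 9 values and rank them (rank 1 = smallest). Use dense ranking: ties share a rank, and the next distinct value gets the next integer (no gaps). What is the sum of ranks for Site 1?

Sorted (ascending): 34, 47, 54, 57, 64, 76, 76, 78, 81
The 2 values of 76 share dense rank 6.
Remaining distinct values take the next consecutive integers.
Site 1 values → pooled ranks: 64→5, 47→2, 34→1, 78→7
Rank sum = 5 + 2 + 1 + 7 = 15

15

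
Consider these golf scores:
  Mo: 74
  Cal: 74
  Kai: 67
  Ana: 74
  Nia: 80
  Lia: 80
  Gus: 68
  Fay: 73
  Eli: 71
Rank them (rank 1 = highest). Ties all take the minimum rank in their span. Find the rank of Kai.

Sorted (descending): 80, 80, 74, 74, 74, 73, 71, 68, 67
The 2 values of 80 occupy positions 1–2 → each gets rank 1.
The 3 values of 74 occupy positions 3–5 → each gets rank 3.
Kai has value 67 → rank 9.

9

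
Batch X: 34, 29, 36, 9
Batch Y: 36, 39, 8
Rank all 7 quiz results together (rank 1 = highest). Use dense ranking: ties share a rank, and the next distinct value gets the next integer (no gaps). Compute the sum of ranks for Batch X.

Sorted (descending): 39, 36, 36, 34, 29, 9, 8
The 2 values of 36 share dense rank 2.
Remaining distinct values take the next consecutive integers.
Batch X values → pooled ranks: 34→3, 29→4, 36→2, 9→5
Rank sum = 3 + 4 + 2 + 5 = 14

14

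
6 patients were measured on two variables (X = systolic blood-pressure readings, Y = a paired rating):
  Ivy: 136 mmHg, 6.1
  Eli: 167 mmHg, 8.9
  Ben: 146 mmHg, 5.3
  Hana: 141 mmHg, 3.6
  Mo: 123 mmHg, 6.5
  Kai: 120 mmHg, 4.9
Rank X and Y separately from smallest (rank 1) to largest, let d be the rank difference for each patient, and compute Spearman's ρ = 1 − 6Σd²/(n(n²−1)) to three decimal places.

Ranks of variable 1: 3, 6, 5, 4, 2, 1
Ranks of variable 2: 4, 6, 3, 1, 5, 2
d = r₁ − r₂: -1, 0, 2, 3, -3, -1
d²: 1, 0, 4, 9, 9, 1; Σd² = 24
ρ = 1 − 6·24/(6·35) = 1 − 144/210 = 0.314

0.314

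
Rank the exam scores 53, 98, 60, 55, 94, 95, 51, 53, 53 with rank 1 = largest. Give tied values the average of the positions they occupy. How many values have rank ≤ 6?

5

Sorted (descending): 98, 95, 94, 60, 55, 53, 53, 53, 51
The 3 values of 53 occupy positions 6–8 → average rank 7.
Ranks ≤ 6: {1, 2, 3, 4, 5} → 5 values.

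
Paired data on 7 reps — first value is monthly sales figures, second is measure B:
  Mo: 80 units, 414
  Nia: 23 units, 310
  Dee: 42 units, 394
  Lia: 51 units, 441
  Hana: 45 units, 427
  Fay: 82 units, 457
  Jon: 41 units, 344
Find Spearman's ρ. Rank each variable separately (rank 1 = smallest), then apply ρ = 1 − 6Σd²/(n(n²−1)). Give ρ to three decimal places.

0.893

Ranks of variable 1: 6, 1, 3, 5, 4, 7, 2
Ranks of variable 2: 4, 1, 3, 6, 5, 7, 2
d = r₁ − r₂: 2, 0, 0, -1, -1, 0, 0
d²: 4, 0, 0, 1, 1, 0, 0; Σd² = 6
ρ = 1 − 6·6/(7·48) = 1 − 36/336 = 0.893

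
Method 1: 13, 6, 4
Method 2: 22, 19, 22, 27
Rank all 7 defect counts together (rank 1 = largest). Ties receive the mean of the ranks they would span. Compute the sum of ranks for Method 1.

18

Sorted (descending): 27, 22, 22, 19, 13, 6, 4
The 2 values of 22 occupy positions 2–3 → average rank (2+3)/2 = 2.5.
Method 1 values → pooled ranks: 13→5, 6→6, 4→7
Rank sum = 5 + 6 + 7 = 18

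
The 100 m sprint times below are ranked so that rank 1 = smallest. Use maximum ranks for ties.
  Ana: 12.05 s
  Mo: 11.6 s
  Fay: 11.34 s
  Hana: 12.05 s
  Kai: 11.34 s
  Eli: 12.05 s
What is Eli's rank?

6

Sorted (ascending): 11.34, 11.34, 11.6, 12.05, 12.05, 12.05
The 2 values of 11.34 occupy positions 1–2 → each gets rank 2.
The 3 values of 12.05 occupy positions 4–6 → each gets rank 6.
Eli has value 12.05 s → rank 6.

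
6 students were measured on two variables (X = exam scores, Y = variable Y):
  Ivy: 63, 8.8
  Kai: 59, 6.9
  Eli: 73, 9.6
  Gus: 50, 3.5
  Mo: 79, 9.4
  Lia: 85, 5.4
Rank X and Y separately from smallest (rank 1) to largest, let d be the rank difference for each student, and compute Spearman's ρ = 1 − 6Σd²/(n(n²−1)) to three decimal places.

Ranks of variable 1: 3, 2, 4, 1, 5, 6
Ranks of variable 2: 4, 3, 6, 1, 5, 2
d = r₁ − r₂: -1, -1, -2, 0, 0, 4
d²: 1, 1, 4, 0, 0, 16; Σd² = 22
ρ = 1 − 6·22/(6·35) = 1 − 132/210 = 0.371

0.371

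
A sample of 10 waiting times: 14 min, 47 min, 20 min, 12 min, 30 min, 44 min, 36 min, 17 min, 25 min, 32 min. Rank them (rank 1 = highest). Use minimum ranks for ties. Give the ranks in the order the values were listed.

9, 1, 7, 10, 5, 2, 3, 8, 6, 4

Sorted (descending): 47, 44, 36, 32, 30, 25, 20, 17, 14, 12
No ties — each value takes its position as its rank.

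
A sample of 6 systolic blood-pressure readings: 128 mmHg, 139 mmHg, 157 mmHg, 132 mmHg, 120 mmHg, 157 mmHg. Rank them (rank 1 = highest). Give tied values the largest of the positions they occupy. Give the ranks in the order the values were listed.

Sorted (descending): 157, 157, 139, 132, 128, 120
The 2 values of 157 occupy positions 1–2 → each gets rank 2.

5, 3, 2, 4, 6, 2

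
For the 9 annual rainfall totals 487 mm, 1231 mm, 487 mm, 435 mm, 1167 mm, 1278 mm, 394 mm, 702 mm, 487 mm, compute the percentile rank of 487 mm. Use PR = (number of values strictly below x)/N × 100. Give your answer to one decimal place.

22.2

N = 9.
Strictly below 487: 2. Equal to 487: 3.
PR = 2/9 × 100 = 22.2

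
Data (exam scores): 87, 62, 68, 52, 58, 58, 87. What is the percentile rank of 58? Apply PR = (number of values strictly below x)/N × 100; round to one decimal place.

14.3

N = 7.
Strictly below 58: 1. Equal to 58: 2.
PR = 1/7 × 100 = 14.3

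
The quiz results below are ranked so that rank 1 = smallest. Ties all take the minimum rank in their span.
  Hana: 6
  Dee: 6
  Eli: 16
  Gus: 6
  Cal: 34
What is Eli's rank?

Sorted (ascending): 6, 6, 6, 16, 34
The 3 values of 6 occupy positions 1–3 → each gets rank 1.
Eli has value 16 → rank 4.

4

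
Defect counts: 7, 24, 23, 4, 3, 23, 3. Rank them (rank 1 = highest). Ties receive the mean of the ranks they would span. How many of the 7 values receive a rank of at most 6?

5

Sorted (descending): 24, 23, 23, 7, 4, 3, 3
The 2 values of 23 occupy positions 2–3 → average rank (2+3)/2 = 2.5.
The 2 values of 3 occupy positions 6–7 → average rank (6+7)/2 = 6.5.
Ranks ≤ 6: {1, 2.5, 2.5, 4, 5} → 5 values.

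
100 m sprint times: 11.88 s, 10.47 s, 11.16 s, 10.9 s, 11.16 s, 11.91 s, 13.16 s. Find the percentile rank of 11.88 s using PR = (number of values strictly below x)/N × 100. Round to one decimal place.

N = 7.
Strictly below 11.88: 4. Equal to 11.88: 1.
PR = 4/7 × 100 = 57.1

57.1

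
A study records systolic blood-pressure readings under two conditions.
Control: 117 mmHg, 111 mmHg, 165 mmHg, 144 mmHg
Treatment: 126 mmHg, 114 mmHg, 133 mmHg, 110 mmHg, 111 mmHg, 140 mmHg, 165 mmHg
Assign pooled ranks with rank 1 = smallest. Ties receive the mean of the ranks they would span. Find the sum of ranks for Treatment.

Sorted (ascending): 110, 111, 111, 114, 117, 126, 133, 140, 144, 165, 165
The 2 values of 111 occupy positions 2–3 → average rank (2+3)/2 = 2.5.
The 2 values of 165 occupy positions 10–11 → average rank (10+11)/2 = 10.5.
Treatment values → pooled ranks: 126→6, 114→4, 133→7, 110→1, 111→2.5, 140→8, 165→10.5
Rank sum = 6 + 4 + 7 + 1 + 2.5 + 8 + 10.5 = 39

39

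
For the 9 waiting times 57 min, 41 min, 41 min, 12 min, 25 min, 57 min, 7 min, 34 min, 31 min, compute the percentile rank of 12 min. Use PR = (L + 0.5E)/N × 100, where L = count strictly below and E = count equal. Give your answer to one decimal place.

16.7

N = 9.
Strictly below 12: 1. Equal to 12: 1.
PR = (1 + 0.5·1)/9 × 100 = 16.7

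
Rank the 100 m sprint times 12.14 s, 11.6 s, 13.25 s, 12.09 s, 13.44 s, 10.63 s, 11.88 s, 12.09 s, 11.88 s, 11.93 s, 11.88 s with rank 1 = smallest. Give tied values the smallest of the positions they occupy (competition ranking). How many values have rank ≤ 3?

Sorted (ascending): 10.63, 11.6, 11.88, 11.88, 11.88, 11.93, 12.09, 12.09, 12.14, 13.25, 13.44
The 3 values of 11.88 occupy positions 3–5 → each gets rank 3.
The 2 values of 12.09 occupy positions 7–8 → each gets rank 7.
Ranks ≤ 3: {1, 2, 3, 3, 3} → 5 values.

5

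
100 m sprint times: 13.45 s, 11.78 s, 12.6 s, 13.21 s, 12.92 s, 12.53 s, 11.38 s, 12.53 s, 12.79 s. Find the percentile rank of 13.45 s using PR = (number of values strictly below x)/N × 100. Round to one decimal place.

88.9

N = 9.
Strictly below 13.45: 8. Equal to 13.45: 1.
PR = 8/9 × 100 = 88.9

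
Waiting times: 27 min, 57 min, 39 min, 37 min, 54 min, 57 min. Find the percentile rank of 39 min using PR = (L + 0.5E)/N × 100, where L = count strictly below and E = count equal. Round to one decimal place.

N = 6.
Strictly below 39: 2. Equal to 39: 1.
PR = (2 + 0.5·1)/6 × 100 = 41.7

41.7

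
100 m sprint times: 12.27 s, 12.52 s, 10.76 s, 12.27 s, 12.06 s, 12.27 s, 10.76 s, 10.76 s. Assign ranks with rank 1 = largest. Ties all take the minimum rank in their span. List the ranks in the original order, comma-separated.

2, 1, 6, 2, 5, 2, 6, 6

Sorted (descending): 12.52, 12.27, 12.27, 12.27, 12.06, 10.76, 10.76, 10.76
The 3 values of 12.27 occupy positions 2–4 → each gets rank 2.
The 3 values of 10.76 occupy positions 6–8 → each gets rank 6.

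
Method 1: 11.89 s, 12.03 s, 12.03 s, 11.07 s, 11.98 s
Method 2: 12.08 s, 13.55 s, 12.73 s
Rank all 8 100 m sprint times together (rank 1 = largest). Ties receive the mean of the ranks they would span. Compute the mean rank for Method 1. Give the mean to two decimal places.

6.00

Sorted (descending): 13.55, 12.73, 12.08, 12.03, 12.03, 11.98, 11.89, 11.07
The 2 values of 12.03 occupy positions 4–5 → average rank (4+5)/2 = 4.5.
Method 1 values → pooled ranks: 11.89→7, 12.03→4.5, 12.03→4.5, 11.07→8, 11.98→6
Mean rank = (7 + 4.5 + 4.5 + 8 + 6) / 5 = 6.00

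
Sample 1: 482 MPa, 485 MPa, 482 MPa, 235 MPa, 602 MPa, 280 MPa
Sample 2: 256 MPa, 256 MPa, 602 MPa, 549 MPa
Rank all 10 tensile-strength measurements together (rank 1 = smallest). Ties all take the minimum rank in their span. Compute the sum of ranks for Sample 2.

Sorted (ascending): 235, 256, 256, 280, 482, 482, 485, 549, 602, 602
The 2 values of 256 occupy positions 2–3 → each gets rank 2.
The 2 values of 482 occupy positions 5–6 → each gets rank 5.
The 2 values of 602 occupy positions 9–10 → each gets rank 9.
Sample 2 values → pooled ranks: 256→2, 256→2, 602→9, 549→8
Rank sum = 2 + 2 + 9 + 8 = 21

21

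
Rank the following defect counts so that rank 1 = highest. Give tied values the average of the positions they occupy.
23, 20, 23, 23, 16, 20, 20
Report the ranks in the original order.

Sorted (descending): 23, 23, 23, 20, 20, 20, 16
The 3 values of 23 occupy positions 1–3 → average rank 2.
The 3 values of 20 occupy positions 4–6 → average rank 5.

2, 5, 2, 2, 7, 5, 5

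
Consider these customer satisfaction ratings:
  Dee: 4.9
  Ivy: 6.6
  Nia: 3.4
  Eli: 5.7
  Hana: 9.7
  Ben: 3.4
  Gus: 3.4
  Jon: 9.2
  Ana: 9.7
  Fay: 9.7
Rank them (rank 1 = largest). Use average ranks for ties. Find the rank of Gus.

Sorted (descending): 9.7, 9.7, 9.7, 9.2, 6.6, 5.7, 4.9, 3.4, 3.4, 3.4
The 3 values of 9.7 occupy positions 1–3 → average rank 2.
The 3 values of 3.4 occupy positions 8–10 → average rank 9.
Gus has value 3.4 → rank 9.

9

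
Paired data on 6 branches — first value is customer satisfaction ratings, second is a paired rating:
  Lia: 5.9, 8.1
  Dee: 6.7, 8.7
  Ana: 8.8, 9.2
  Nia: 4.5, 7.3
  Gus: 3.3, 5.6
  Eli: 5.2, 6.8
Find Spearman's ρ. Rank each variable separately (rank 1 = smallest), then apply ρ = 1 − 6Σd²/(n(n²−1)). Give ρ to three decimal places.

0.943

Ranks of variable 1: 4, 5, 6, 2, 1, 3
Ranks of variable 2: 4, 5, 6, 3, 1, 2
d = r₁ − r₂: 0, 0, 0, -1, 0, 1
d²: 0, 0, 0, 1, 0, 1; Σd² = 2
ρ = 1 − 6·2/(6·35) = 1 − 12/210 = 0.943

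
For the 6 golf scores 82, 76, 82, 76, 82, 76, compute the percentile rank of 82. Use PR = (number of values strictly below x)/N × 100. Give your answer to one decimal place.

50.0

N = 6.
Strictly below 82: 3. Equal to 82: 3.
PR = 3/6 × 100 = 50.0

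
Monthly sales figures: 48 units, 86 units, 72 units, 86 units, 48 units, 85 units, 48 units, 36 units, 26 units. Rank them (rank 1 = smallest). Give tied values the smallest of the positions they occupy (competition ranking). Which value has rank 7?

Sorted (ascending): 26, 36, 48, 48, 48, 72, 85, 86, 86
The 3 values of 48 occupy positions 3–5 → each gets rank 3.
The 2 values of 86 occupy positions 8–9 → each gets rank 8.
Rank 7 → value 85.

85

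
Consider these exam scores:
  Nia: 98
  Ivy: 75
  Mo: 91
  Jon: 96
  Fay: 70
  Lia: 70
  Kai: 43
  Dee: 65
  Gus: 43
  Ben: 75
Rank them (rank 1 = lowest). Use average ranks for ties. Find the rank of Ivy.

Sorted (ascending): 43, 43, 65, 70, 70, 75, 75, 91, 96, 98
The 2 values of 43 occupy positions 1–2 → average rank (1+2)/2 = 1.5.
The 2 values of 70 occupy positions 4–5 → average rank (4+5)/2 = 4.5.
The 2 values of 75 occupy positions 6–7 → average rank (6+7)/2 = 6.5.
Ivy has value 75 → rank 6.5.

6.5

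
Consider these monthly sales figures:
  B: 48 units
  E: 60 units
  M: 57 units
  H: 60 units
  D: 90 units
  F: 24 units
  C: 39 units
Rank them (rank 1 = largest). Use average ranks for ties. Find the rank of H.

Sorted (descending): 90, 60, 60, 57, 48, 39, 24
The 2 values of 60 occupy positions 2–3 → average rank (2+3)/2 = 2.5.
H has value 60 units → rank 2.5.

2.5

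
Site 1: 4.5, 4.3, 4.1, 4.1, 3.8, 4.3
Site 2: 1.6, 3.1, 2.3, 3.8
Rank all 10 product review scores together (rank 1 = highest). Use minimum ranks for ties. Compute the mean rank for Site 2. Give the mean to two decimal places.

8.25

Sorted (descending): 4.5, 4.3, 4.3, 4.1, 4.1, 3.8, 3.8, 3.1, 2.3, 1.6
The 2 values of 4.3 occupy positions 2–3 → each gets rank 2.
The 2 values of 4.1 occupy positions 4–5 → each gets rank 4.
The 2 values of 3.8 occupy positions 6–7 → each gets rank 6.
Site 2 values → pooled ranks: 1.6→10, 3.1→8, 2.3→9, 3.8→6
Mean rank = (10 + 8 + 9 + 6) / 4 = 8.25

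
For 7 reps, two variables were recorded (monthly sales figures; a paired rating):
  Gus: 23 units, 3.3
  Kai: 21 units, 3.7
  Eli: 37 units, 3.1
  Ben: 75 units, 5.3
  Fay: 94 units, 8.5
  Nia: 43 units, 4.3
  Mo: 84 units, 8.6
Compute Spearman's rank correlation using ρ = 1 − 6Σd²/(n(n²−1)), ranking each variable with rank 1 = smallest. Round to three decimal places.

Ranks of variable 1: 2, 1, 3, 5, 7, 4, 6
Ranks of variable 2: 2, 3, 1, 5, 6, 4, 7
d = r₁ − r₂: 0, -2, 2, 0, 1, 0, -1
d²: 0, 4, 4, 0, 1, 0, 1; Σd² = 10
ρ = 1 − 6·10/(7·48) = 1 − 60/336 = 0.821

0.821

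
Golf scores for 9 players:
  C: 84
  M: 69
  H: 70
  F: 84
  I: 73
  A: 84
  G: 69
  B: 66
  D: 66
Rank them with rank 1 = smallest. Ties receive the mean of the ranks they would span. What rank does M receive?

Sorted (ascending): 66, 66, 69, 69, 70, 73, 84, 84, 84
The 2 values of 66 occupy positions 1–2 → average rank (1+2)/2 = 1.5.
The 2 values of 69 occupy positions 3–4 → average rank (3+4)/2 = 3.5.
The 3 values of 84 occupy positions 7–9 → average rank 8.
M has value 69 → rank 3.5.

3.5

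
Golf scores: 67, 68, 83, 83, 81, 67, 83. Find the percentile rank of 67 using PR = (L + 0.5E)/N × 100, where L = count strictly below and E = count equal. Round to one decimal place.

14.3

N = 7.
Strictly below 67: 0. Equal to 67: 2.
PR = (0 + 0.5·2)/7 × 100 = 14.3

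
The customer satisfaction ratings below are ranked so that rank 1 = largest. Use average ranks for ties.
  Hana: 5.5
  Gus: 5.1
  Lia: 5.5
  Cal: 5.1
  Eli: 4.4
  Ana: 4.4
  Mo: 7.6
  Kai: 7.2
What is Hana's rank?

3.5

Sorted (descending): 7.6, 7.2, 5.5, 5.5, 5.1, 5.1, 4.4, 4.4
The 2 values of 5.5 occupy positions 3–4 → average rank (3+4)/2 = 3.5.
The 2 values of 5.1 occupy positions 5–6 → average rank (5+6)/2 = 5.5.
The 2 values of 4.4 occupy positions 7–8 → average rank (7+8)/2 = 7.5.
Hana has value 5.5 → rank 3.5.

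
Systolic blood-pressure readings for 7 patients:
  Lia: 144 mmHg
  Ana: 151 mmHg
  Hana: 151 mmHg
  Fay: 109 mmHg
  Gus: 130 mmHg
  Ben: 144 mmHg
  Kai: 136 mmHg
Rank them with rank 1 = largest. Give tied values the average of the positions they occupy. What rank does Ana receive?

Sorted (descending): 151, 151, 144, 144, 136, 130, 109
The 2 values of 151 occupy positions 1–2 → average rank (1+2)/2 = 1.5.
The 2 values of 144 occupy positions 3–4 → average rank (3+4)/2 = 3.5.
Ana has value 151 mmHg → rank 1.5.

1.5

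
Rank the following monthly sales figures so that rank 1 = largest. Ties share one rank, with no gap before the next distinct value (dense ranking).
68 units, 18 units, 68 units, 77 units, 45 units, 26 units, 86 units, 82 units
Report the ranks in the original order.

4, 7, 4, 3, 5, 6, 1, 2

Sorted (descending): 86, 82, 77, 68, 68, 45, 26, 18
The 2 values of 68 share dense rank 4.
Remaining distinct values take the next consecutive integers.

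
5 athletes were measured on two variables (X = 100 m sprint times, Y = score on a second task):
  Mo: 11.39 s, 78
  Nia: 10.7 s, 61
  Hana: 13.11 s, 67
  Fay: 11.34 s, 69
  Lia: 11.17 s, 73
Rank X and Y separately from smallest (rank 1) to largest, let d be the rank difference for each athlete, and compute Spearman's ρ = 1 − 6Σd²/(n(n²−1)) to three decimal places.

Ranks of variable 1: 4, 1, 5, 3, 2
Ranks of variable 2: 5, 1, 2, 3, 4
d = r₁ − r₂: -1, 0, 3, 0, -2
d²: 1, 0, 9, 0, 4; Σd² = 14
ρ = 1 − 6·14/(5·24) = 1 − 84/120 = 0.300

0.300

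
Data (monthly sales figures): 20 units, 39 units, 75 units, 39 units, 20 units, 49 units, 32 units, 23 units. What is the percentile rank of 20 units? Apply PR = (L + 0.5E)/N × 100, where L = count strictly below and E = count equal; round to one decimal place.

N = 8.
Strictly below 20: 0. Equal to 20: 2.
PR = (0 + 0.5·2)/8 × 100 = 12.5

12.5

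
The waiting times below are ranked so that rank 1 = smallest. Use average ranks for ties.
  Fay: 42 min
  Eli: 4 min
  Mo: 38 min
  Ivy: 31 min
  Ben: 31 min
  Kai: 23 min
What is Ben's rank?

Sorted (ascending): 4, 23, 31, 31, 38, 42
The 2 values of 31 occupy positions 3–4 → average rank (3+4)/2 = 3.5.
Ben has value 31 min → rank 3.5.

3.5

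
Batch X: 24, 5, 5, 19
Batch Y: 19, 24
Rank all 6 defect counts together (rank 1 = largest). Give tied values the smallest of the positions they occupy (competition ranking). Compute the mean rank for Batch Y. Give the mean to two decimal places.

Sorted (descending): 24, 24, 19, 19, 5, 5
The 2 values of 24 occupy positions 1–2 → each gets rank 1.
The 2 values of 19 occupy positions 3–4 → each gets rank 3.
The 2 values of 5 occupy positions 5–6 → each gets rank 5.
Batch Y values → pooled ranks: 19→3, 24→1
Mean rank = (3 + 1) / 2 = 2.00

2.00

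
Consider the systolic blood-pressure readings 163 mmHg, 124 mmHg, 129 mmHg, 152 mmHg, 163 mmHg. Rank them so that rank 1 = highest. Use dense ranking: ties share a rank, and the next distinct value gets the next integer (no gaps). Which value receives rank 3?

Sorted (descending): 163, 163, 152, 129, 124
The 2 values of 163 share dense rank 1.
Remaining distinct values take the next consecutive integers.
Rank 3 → value 129.

129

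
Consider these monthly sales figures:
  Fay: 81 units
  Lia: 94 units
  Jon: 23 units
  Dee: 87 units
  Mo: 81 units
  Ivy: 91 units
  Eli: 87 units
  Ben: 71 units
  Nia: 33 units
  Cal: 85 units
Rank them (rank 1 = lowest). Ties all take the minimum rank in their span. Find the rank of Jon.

Sorted (ascending): 23, 33, 71, 81, 81, 85, 87, 87, 91, 94
The 2 values of 81 occupy positions 4–5 → each gets rank 4.
The 2 values of 87 occupy positions 7–8 → each gets rank 7.
Jon has value 23 units → rank 1.

1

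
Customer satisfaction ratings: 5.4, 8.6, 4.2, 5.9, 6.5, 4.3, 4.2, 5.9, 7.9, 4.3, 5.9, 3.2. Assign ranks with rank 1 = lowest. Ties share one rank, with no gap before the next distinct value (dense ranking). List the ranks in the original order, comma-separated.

Sorted (ascending): 3.2, 4.2, 4.2, 4.3, 4.3, 5.4, 5.9, 5.9, 5.9, 6.5, 7.9, 8.6
The 2 values of 4.2 share dense rank 2.
The 2 values of 4.3 share dense rank 3.
The 3 values of 5.9 share dense rank 5.
Remaining distinct values take the next consecutive integers.

4, 8, 2, 5, 6, 3, 2, 5, 7, 3, 5, 1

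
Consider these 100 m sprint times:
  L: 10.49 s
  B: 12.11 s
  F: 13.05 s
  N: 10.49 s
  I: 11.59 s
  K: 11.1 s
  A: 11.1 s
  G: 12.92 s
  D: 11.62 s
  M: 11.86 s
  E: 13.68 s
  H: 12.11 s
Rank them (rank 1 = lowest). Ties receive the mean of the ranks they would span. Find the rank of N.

1.5

Sorted (ascending): 10.49, 10.49, 11.1, 11.1, 11.59, 11.62, 11.86, 12.11, 12.11, 12.92, 13.05, 13.68
The 2 values of 10.49 occupy positions 1–2 → average rank (1+2)/2 = 1.5.
The 2 values of 11.1 occupy positions 3–4 → average rank (3+4)/2 = 3.5.
The 2 values of 12.11 occupy positions 8–9 → average rank (8+9)/2 = 8.5.
N has value 10.49 s → rank 1.5.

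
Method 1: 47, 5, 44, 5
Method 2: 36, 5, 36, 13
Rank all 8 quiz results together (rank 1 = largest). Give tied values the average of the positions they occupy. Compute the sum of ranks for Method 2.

Sorted (descending): 47, 44, 36, 36, 13, 5, 5, 5
The 2 values of 36 occupy positions 3–4 → average rank (3+4)/2 = 3.5.
The 3 values of 5 occupy positions 6–8 → average rank 7.
Method 2 values → pooled ranks: 36→3.5, 5→7, 36→3.5, 13→5
Rank sum = 3.5 + 7 + 3.5 + 5 = 19

19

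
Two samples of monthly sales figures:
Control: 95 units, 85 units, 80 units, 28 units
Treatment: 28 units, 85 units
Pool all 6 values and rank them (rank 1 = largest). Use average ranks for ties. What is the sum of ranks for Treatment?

8

Sorted (descending): 95, 85, 85, 80, 28, 28
The 2 values of 85 occupy positions 2–3 → average rank (2+3)/2 = 2.5.
The 2 values of 28 occupy positions 5–6 → average rank (5+6)/2 = 5.5.
Treatment values → pooled ranks: 28→5.5, 85→2.5
Rank sum = 5.5 + 2.5 = 8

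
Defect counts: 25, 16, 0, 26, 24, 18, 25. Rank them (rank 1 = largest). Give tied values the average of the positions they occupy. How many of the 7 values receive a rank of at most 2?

1

Sorted (descending): 26, 25, 25, 24, 18, 16, 0
The 2 values of 25 occupy positions 2–3 → average rank (2+3)/2 = 2.5.
Ranks ≤ 2: {1} → 1 value.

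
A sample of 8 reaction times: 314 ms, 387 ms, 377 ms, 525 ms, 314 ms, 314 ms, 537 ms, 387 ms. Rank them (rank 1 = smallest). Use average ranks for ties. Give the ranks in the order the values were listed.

Sorted (ascending): 314, 314, 314, 377, 387, 387, 525, 537
The 3 values of 314 occupy positions 1–3 → average rank 2.
The 2 values of 387 occupy positions 5–6 → average rank (5+6)/2 = 5.5.

2, 5.5, 4, 7, 2, 2, 8, 5.5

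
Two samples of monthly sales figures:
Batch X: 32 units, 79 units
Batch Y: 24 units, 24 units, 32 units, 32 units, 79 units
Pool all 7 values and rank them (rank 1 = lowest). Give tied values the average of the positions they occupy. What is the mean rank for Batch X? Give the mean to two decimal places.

Sorted (ascending): 24, 24, 32, 32, 32, 79, 79
The 2 values of 24 occupy positions 1–2 → average rank (1+2)/2 = 1.5.
The 3 values of 32 occupy positions 3–5 → average rank 4.
The 2 values of 79 occupy positions 6–7 → average rank (6+7)/2 = 6.5.
Batch X values → pooled ranks: 32→4, 79→6.5
Mean rank = (4 + 6.5) / 2 = 5.25

5.25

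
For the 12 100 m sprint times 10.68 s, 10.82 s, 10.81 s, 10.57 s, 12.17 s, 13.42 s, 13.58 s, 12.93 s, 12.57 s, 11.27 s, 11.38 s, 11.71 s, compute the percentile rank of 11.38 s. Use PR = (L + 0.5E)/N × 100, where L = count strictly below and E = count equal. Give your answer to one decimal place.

N = 12.
Strictly below 11.38: 5. Equal to 11.38: 1.
PR = (5 + 0.5·1)/12 × 100 = 45.8

45.8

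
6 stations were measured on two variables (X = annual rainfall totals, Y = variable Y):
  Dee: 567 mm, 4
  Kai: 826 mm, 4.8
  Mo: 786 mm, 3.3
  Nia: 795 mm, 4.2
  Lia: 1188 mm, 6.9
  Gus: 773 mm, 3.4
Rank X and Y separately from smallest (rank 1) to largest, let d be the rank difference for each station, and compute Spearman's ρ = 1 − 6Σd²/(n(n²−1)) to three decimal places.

Ranks of variable 1: 1, 5, 3, 4, 6, 2
Ranks of variable 2: 3, 5, 1, 4, 6, 2
d = r₁ − r₂: -2, 0, 2, 0, 0, 0
d²: 4, 0, 4, 0, 0, 0; Σd² = 8
ρ = 1 − 6·8/(6·35) = 1 − 48/210 = 0.771

0.771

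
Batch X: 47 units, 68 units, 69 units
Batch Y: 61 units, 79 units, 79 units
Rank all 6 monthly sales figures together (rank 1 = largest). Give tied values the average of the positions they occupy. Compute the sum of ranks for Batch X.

13

Sorted (descending): 79, 79, 69, 68, 61, 47
The 2 values of 79 occupy positions 1–2 → average rank (1+2)/2 = 1.5.
Batch X values → pooled ranks: 47→6, 68→4, 69→3
Rank sum = 6 + 4 + 3 = 13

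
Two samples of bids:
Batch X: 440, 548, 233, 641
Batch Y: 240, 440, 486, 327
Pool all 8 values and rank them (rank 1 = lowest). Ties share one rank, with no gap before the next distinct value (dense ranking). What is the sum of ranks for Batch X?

Sorted (ascending): 233, 240, 327, 440, 440, 486, 548, 641
The 2 values of 440 share dense rank 4.
Remaining distinct values take the next consecutive integers.
Batch X values → pooled ranks: 440→4, 548→6, 233→1, 641→7
Rank sum = 4 + 6 + 1 + 7 = 18

18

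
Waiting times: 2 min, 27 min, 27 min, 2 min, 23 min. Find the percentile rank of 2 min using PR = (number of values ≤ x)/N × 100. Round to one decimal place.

N = 5.
Strictly below 2: 0. Equal to 2: 2.
PR = 2/5 × 100 = 40.0

40.0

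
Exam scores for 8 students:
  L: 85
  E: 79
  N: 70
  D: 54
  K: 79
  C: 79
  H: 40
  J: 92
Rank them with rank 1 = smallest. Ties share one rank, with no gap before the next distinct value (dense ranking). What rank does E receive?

4

Sorted (ascending): 40, 54, 70, 79, 79, 79, 85, 92
The 3 values of 79 share dense rank 4.
Remaining distinct values take the next consecutive integers.
E has value 79 → rank 4.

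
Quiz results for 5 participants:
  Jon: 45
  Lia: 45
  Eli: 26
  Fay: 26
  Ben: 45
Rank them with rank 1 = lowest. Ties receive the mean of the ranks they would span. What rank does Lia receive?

Sorted (ascending): 26, 26, 45, 45, 45
The 2 values of 26 occupy positions 1–2 → average rank (1+2)/2 = 1.5.
The 3 values of 45 occupy positions 3–5 → average rank 4.
Lia has value 45 → rank 4.

4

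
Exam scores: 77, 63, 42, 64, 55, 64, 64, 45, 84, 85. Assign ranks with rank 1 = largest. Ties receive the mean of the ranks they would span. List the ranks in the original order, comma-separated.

3, 7, 10, 5, 8, 5, 5, 9, 2, 1

Sorted (descending): 85, 84, 77, 64, 64, 64, 63, 55, 45, 42
The 3 values of 64 occupy positions 4–6 → average rank 5.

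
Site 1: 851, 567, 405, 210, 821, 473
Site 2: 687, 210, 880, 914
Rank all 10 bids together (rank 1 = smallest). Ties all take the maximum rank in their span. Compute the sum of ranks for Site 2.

Sorted (ascending): 210, 210, 405, 473, 567, 687, 821, 851, 880, 914
The 2 values of 210 occupy positions 1–2 → each gets rank 2.
Site 2 values → pooled ranks: 687→6, 210→2, 880→9, 914→10
Rank sum = 6 + 2 + 9 + 10 = 27

27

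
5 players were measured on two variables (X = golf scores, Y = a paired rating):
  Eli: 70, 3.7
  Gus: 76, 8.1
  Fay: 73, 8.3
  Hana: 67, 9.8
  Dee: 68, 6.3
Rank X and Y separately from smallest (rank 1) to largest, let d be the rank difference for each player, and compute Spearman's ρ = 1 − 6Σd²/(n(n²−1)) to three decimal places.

Ranks of variable 1: 3, 5, 4, 1, 2
Ranks of variable 2: 1, 3, 4, 5, 2
d = r₁ − r₂: 2, 2, 0, -4, 0
d²: 4, 4, 0, 16, 0; Σd² = 24
ρ = 1 − 6·24/(5·24) = 1 − 144/120 = -0.200

-0.200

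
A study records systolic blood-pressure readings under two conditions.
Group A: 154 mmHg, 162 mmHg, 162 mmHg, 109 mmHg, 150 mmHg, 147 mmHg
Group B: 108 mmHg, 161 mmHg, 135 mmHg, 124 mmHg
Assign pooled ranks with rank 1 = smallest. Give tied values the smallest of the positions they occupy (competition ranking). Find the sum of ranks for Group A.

38

Sorted (ascending): 108, 109, 124, 135, 147, 150, 154, 161, 162, 162
The 2 values of 162 occupy positions 9–10 → each gets rank 9.
Group A values → pooled ranks: 154→7, 162→9, 162→9, 109→2, 150→6, 147→5
Rank sum = 7 + 9 + 9 + 2 + 6 + 5 = 38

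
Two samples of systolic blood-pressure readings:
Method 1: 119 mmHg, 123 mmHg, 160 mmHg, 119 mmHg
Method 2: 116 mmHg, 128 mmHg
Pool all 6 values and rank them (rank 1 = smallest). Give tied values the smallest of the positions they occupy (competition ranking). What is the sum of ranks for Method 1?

Sorted (ascending): 116, 119, 119, 123, 128, 160
The 2 values of 119 occupy positions 2–3 → each gets rank 2.
Method 1 values → pooled ranks: 119→2, 123→4, 160→6, 119→2
Rank sum = 2 + 4 + 6 + 2 = 14

14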